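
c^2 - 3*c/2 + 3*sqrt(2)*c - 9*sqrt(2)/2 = (c - 3/2)*(c + 3*sqrt(2))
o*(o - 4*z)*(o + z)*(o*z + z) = o^4*z - 3*o^3*z^2 + o^3*z - 4*o^2*z^3 - 3*o^2*z^2 - 4*o*z^3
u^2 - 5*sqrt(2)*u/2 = u*(u - 5*sqrt(2)/2)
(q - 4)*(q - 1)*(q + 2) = q^3 - 3*q^2 - 6*q + 8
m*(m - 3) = m^2 - 3*m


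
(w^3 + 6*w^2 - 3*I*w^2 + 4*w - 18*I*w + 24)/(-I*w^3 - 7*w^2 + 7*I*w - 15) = (I*w^2 + w*(4 + 6*I) + 24)/(w^2 - 8*I*w - 15)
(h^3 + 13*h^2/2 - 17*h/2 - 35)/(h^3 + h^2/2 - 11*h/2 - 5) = (h + 7)/(h + 1)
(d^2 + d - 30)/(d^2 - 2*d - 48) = (d - 5)/(d - 8)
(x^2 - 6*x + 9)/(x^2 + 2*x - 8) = (x^2 - 6*x + 9)/(x^2 + 2*x - 8)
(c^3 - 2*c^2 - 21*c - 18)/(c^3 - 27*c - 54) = (c + 1)/(c + 3)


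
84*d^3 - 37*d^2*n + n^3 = (-4*d + n)*(-3*d + n)*(7*d + n)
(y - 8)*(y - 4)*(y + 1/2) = y^3 - 23*y^2/2 + 26*y + 16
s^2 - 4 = (s - 2)*(s + 2)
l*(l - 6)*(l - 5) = l^3 - 11*l^2 + 30*l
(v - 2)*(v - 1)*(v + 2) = v^3 - v^2 - 4*v + 4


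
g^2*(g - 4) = g^3 - 4*g^2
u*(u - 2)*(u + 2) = u^3 - 4*u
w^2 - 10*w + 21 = (w - 7)*(w - 3)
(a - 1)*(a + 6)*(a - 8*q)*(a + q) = a^4 - 7*a^3*q + 5*a^3 - 8*a^2*q^2 - 35*a^2*q - 6*a^2 - 40*a*q^2 + 42*a*q + 48*q^2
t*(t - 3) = t^2 - 3*t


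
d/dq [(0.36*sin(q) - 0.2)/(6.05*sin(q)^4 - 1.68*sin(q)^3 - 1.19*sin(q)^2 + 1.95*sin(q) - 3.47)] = (-6.534*sin(q)^4 + 6.0496*sin(q)^3 - 0.5796*sin(q)^2 - 0.476*sin(q) - 0.8592)*cos(q)/(36.6025*sin(q)^8 - 20.328*sin(q)^7 - 11.5766*sin(q)^6 + 27.5934*sin(q)^5 - 47.1229*sin(q)^4 + 7.0182*sin(q)^3 + 12.0611*sin(q)^2 - 13.533*sin(q) + 12.0409)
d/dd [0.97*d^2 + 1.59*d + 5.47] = 1.94*d + 1.59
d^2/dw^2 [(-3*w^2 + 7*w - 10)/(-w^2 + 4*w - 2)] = 2*(5*w^3 + 12*w^2 - 78*w + 96)/(w^6 - 12*w^5 + 54*w^4 - 112*w^3 + 108*w^2 - 48*w + 8)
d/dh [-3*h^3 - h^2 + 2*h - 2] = -9*h^2 - 2*h + 2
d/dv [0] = 0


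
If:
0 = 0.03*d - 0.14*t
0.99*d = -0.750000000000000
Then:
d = -0.76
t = -0.16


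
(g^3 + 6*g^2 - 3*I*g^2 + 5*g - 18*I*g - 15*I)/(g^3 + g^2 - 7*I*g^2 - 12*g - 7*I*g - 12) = (g + 5)/(g - 4*I)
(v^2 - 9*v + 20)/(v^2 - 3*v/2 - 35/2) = 2*(v - 4)/(2*v + 7)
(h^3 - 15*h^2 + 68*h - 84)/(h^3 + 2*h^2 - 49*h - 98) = (h^2 - 8*h + 12)/(h^2 + 9*h + 14)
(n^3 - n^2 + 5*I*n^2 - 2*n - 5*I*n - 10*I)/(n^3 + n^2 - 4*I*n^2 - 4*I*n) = (n^2 + n*(-2 + 5*I) - 10*I)/(n*(n - 4*I))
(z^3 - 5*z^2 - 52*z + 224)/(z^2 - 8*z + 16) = (z^2 - z - 56)/(z - 4)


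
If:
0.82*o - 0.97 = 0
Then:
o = 1.18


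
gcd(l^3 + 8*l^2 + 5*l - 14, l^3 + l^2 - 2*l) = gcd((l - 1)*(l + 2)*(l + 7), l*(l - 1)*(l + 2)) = l^2 + l - 2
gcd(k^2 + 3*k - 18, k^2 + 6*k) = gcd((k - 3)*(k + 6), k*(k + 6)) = k + 6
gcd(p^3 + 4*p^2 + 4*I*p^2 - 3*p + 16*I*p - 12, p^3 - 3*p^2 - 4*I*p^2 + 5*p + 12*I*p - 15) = p + I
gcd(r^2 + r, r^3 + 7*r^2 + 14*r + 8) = r + 1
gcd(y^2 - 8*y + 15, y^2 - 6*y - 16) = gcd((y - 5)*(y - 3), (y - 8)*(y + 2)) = 1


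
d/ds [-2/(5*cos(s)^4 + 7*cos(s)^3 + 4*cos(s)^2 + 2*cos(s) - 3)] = -2*(23*cos(s) + 21*cos(2*s)/2 + 5*cos(3*s) + 25/2)*sin(s)/(5*cos(s)^4 + 7*cos(s)^3 + 4*cos(s)^2 + 2*cos(s) - 3)^2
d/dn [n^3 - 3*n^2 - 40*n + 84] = 3*n^2 - 6*n - 40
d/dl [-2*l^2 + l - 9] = 1 - 4*l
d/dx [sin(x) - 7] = cos(x)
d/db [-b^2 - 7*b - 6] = -2*b - 7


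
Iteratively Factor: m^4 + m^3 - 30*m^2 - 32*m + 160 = (m + 4)*(m^3 - 3*m^2 - 18*m + 40) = (m - 5)*(m + 4)*(m^2 + 2*m - 8) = (m - 5)*(m - 2)*(m + 4)*(m + 4)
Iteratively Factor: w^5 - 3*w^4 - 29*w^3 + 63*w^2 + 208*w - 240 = (w + 4)*(w^4 - 7*w^3 - w^2 + 67*w - 60) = (w - 1)*(w + 4)*(w^3 - 6*w^2 - 7*w + 60) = (w - 1)*(w + 3)*(w + 4)*(w^2 - 9*w + 20) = (w - 5)*(w - 1)*(w + 3)*(w + 4)*(w - 4)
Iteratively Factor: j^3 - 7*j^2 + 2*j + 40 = (j - 4)*(j^2 - 3*j - 10) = (j - 4)*(j + 2)*(j - 5)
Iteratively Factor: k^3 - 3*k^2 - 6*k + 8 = (k - 1)*(k^2 - 2*k - 8) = (k - 4)*(k - 1)*(k + 2)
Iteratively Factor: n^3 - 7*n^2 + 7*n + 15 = (n - 5)*(n^2 - 2*n - 3) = (n - 5)*(n - 3)*(n + 1)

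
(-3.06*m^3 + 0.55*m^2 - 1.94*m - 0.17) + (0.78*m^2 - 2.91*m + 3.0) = -3.06*m^3 + 1.33*m^2 - 4.85*m + 2.83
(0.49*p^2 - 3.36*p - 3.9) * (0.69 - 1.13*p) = -0.5537*p^3 + 4.1349*p^2 + 2.0886*p - 2.691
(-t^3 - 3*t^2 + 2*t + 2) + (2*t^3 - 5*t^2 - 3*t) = t^3 - 8*t^2 - t + 2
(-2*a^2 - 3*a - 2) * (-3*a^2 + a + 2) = 6*a^4 + 7*a^3 - a^2 - 8*a - 4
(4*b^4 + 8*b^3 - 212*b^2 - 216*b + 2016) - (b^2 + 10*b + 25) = 4*b^4 + 8*b^3 - 213*b^2 - 226*b + 1991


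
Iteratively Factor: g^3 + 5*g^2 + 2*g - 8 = (g - 1)*(g^2 + 6*g + 8) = (g - 1)*(g + 2)*(g + 4)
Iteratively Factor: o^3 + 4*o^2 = (o)*(o^2 + 4*o) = o*(o + 4)*(o)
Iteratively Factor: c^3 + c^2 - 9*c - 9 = (c + 1)*(c^2 - 9) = (c - 3)*(c + 1)*(c + 3)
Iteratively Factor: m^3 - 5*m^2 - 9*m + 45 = (m + 3)*(m^2 - 8*m + 15) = (m - 5)*(m + 3)*(m - 3)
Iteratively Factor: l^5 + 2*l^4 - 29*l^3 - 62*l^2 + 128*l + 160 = (l + 1)*(l^4 + l^3 - 30*l^2 - 32*l + 160) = (l - 2)*(l + 1)*(l^3 + 3*l^2 - 24*l - 80) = (l - 5)*(l - 2)*(l + 1)*(l^2 + 8*l + 16) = (l - 5)*(l - 2)*(l + 1)*(l + 4)*(l + 4)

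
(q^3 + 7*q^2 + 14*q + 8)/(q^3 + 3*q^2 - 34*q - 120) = (q^2 + 3*q + 2)/(q^2 - q - 30)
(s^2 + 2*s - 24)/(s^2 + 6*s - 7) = (s^2 + 2*s - 24)/(s^2 + 6*s - 7)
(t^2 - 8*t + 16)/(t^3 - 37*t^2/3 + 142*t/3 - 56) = 3*(t - 4)/(3*t^2 - 25*t + 42)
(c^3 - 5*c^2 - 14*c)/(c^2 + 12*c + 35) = c*(c^2 - 5*c - 14)/(c^2 + 12*c + 35)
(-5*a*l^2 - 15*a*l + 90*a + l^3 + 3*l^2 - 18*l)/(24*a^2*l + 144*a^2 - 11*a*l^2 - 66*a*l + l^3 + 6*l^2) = (-5*a*l + 15*a + l^2 - 3*l)/(24*a^2 - 11*a*l + l^2)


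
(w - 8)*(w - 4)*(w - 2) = w^3 - 14*w^2 + 56*w - 64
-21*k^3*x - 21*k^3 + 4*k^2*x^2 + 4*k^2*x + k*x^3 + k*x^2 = (-3*k + x)*(7*k + x)*(k*x + k)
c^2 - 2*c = c*(c - 2)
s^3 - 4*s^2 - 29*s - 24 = (s - 8)*(s + 1)*(s + 3)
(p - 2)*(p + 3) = p^2 + p - 6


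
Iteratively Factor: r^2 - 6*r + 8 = (r - 4)*(r - 2)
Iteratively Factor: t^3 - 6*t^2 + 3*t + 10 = (t + 1)*(t^2 - 7*t + 10) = (t - 5)*(t + 1)*(t - 2)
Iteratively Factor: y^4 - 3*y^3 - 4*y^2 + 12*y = (y - 3)*(y^3 - 4*y) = (y - 3)*(y + 2)*(y^2 - 2*y) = y*(y - 3)*(y + 2)*(y - 2)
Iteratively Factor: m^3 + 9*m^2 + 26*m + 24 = (m + 3)*(m^2 + 6*m + 8) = (m + 2)*(m + 3)*(m + 4)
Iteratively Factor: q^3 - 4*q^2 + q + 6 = (q - 2)*(q^2 - 2*q - 3) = (q - 2)*(q + 1)*(q - 3)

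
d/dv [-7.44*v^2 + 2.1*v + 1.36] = 2.1 - 14.88*v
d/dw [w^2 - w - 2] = 2*w - 1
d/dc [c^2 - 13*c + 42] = 2*c - 13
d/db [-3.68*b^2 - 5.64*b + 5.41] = -7.36*b - 5.64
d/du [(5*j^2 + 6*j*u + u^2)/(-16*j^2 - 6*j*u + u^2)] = 6*j*(-11*j^2 - 7*j*u - 2*u^2)/(256*j^4 + 192*j^3*u + 4*j^2*u^2 - 12*j*u^3 + u^4)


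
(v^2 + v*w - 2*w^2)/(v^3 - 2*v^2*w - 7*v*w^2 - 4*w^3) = (-v^2 - v*w + 2*w^2)/(-v^3 + 2*v^2*w + 7*v*w^2 + 4*w^3)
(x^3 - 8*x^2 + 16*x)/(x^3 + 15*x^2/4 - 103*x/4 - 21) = 4*x*(x - 4)/(4*x^2 + 31*x + 21)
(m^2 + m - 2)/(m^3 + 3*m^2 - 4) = 1/(m + 2)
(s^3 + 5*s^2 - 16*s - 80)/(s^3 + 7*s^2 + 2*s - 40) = (s - 4)/(s - 2)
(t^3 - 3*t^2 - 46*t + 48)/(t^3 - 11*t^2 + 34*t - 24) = (t^2 - 2*t - 48)/(t^2 - 10*t + 24)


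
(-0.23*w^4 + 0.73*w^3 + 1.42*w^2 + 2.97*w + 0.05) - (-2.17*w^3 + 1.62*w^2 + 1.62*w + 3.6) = -0.23*w^4 + 2.9*w^3 - 0.2*w^2 + 1.35*w - 3.55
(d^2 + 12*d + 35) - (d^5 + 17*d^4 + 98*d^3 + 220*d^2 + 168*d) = -d^5 - 17*d^4 - 98*d^3 - 219*d^2 - 156*d + 35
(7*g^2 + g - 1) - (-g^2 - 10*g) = 8*g^2 + 11*g - 1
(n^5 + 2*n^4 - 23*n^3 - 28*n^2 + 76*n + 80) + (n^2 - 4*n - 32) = n^5 + 2*n^4 - 23*n^3 - 27*n^2 + 72*n + 48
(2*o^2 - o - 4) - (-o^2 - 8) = 3*o^2 - o + 4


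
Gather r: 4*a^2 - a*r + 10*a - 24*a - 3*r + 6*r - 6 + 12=4*a^2 - 14*a + r*(3 - a) + 6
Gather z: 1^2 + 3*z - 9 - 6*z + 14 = 6 - 3*z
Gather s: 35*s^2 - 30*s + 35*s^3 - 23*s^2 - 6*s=35*s^3 + 12*s^2 - 36*s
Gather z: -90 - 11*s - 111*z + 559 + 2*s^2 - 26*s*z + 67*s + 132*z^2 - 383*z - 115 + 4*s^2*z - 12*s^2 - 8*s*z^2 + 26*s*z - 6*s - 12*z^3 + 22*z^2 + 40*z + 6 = -10*s^2 + 50*s - 12*z^3 + z^2*(154 - 8*s) + z*(4*s^2 - 454) + 360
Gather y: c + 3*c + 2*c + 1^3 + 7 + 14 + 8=6*c + 30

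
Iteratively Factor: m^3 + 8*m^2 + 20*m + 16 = (m + 2)*(m^2 + 6*m + 8) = (m + 2)^2*(m + 4)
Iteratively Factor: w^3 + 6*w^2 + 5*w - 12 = (w - 1)*(w^2 + 7*w + 12) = (w - 1)*(w + 4)*(w + 3)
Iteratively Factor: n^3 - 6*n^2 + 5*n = (n)*(n^2 - 6*n + 5) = n*(n - 5)*(n - 1)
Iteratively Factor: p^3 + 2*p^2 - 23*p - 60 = (p + 3)*(p^2 - p - 20) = (p - 5)*(p + 3)*(p + 4)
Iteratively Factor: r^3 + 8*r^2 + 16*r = (r + 4)*(r^2 + 4*r) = (r + 4)^2*(r)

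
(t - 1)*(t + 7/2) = t^2 + 5*t/2 - 7/2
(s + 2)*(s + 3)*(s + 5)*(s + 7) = s^4 + 17*s^3 + 101*s^2 + 247*s + 210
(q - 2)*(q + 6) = q^2 + 4*q - 12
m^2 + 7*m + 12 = (m + 3)*(m + 4)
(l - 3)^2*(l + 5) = l^3 - l^2 - 21*l + 45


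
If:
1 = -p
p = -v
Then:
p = -1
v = 1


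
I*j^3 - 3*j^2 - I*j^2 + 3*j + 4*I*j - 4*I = (j - 1)*(j + 4*I)*(I*j + 1)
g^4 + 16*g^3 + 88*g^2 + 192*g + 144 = (g + 2)^2*(g + 6)^2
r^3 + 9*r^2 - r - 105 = (r - 3)*(r + 5)*(r + 7)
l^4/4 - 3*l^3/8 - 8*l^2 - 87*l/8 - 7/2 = (l/4 + 1/4)*(l - 7)*(l + 1/2)*(l + 4)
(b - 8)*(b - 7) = b^2 - 15*b + 56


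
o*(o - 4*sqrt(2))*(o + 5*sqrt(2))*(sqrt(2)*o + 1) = sqrt(2)*o^4 + 3*o^3 - 39*sqrt(2)*o^2 - 40*o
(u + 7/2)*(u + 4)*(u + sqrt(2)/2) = u^3 + sqrt(2)*u^2/2 + 15*u^2/2 + 15*sqrt(2)*u/4 + 14*u + 7*sqrt(2)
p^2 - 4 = (p - 2)*(p + 2)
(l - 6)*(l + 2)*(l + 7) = l^3 + 3*l^2 - 40*l - 84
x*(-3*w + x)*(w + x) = -3*w^2*x - 2*w*x^2 + x^3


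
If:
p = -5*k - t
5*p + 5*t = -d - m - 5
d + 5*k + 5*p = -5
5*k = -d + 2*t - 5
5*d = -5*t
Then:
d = -25/18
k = -1/6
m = -70/9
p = -5/9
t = 25/18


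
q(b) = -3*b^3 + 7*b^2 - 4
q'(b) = -9*b^2 + 14*b = b*(14 - 9*b)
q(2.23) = -2.46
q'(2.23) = -13.54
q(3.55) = -50.00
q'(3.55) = -63.72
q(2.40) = -5.15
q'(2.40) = -18.24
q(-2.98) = 137.55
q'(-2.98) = -121.64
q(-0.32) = -3.18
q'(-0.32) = -5.40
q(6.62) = -567.58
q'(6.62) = -301.74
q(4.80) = -174.50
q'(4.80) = -140.16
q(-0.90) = 3.86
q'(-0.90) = -19.89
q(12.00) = -4180.00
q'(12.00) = -1128.00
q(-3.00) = 140.00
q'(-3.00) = -123.00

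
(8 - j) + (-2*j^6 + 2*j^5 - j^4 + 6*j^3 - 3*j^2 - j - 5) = -2*j^6 + 2*j^5 - j^4 + 6*j^3 - 3*j^2 - 2*j + 3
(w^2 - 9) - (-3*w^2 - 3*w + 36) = 4*w^2 + 3*w - 45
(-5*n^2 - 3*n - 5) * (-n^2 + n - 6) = 5*n^4 - 2*n^3 + 32*n^2 + 13*n + 30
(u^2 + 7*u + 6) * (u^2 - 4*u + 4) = u^4 + 3*u^3 - 18*u^2 + 4*u + 24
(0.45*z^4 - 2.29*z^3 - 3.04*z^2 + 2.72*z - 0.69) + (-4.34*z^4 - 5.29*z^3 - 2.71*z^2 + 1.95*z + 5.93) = -3.89*z^4 - 7.58*z^3 - 5.75*z^2 + 4.67*z + 5.24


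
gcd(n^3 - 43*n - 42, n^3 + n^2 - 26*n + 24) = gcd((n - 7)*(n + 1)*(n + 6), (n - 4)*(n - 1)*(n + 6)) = n + 6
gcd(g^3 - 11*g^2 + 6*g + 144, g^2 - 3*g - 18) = g^2 - 3*g - 18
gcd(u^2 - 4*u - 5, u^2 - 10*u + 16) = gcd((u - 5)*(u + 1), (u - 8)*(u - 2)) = 1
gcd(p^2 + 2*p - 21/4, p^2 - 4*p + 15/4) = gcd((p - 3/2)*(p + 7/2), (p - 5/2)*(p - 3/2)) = p - 3/2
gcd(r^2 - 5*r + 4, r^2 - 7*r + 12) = r - 4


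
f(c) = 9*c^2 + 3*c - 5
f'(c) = 18*c + 3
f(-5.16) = 219.15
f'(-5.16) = -89.88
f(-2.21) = 32.33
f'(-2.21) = -36.78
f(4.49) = 189.91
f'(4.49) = 83.82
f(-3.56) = 98.38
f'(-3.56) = -61.08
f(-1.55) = 11.97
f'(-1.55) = -24.90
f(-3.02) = 68.02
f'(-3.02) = -51.36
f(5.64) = 298.21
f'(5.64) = 104.52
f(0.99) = 6.79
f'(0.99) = 20.82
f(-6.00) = 301.00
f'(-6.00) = -105.00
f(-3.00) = 67.00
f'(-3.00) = -51.00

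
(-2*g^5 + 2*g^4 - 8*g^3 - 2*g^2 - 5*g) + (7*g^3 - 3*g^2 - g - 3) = -2*g^5 + 2*g^4 - g^3 - 5*g^2 - 6*g - 3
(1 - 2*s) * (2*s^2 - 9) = -4*s^3 + 2*s^2 + 18*s - 9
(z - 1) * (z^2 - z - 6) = z^3 - 2*z^2 - 5*z + 6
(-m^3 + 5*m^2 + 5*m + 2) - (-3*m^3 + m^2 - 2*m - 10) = 2*m^3 + 4*m^2 + 7*m + 12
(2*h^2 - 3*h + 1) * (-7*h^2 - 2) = -14*h^4 + 21*h^3 - 11*h^2 + 6*h - 2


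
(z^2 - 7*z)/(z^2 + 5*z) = (z - 7)/(z + 5)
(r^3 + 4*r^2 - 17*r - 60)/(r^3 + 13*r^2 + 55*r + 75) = (r - 4)/(r + 5)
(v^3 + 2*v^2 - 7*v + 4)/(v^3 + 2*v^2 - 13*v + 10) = (v^2 + 3*v - 4)/(v^2 + 3*v - 10)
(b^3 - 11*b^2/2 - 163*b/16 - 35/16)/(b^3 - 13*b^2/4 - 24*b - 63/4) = (16*b^2 + 24*b + 5)/(4*(4*b^2 + 15*b + 9))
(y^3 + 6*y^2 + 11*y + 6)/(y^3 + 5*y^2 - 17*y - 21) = (y^2 + 5*y + 6)/(y^2 + 4*y - 21)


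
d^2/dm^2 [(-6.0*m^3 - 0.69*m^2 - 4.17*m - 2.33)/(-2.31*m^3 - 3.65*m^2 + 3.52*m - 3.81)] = (-1.13686837721616e-13*m^7 - 93.8141820000001*m^6 + 426.232422*m^5 - 239.862546*m^4 + 407.768592*m^3 - 908.20878*m^2 - 128.015448*m + 124.8166)/(12.326391*m^9 + 58.430295*m^8 + 35.975709*m^7 - 68.454532*m^6 + 137.923962*m^5 + 102.071823*m^4 - 236.722915*m^3 + 300.573567*m^2 - 153.290016*m + 55.306341)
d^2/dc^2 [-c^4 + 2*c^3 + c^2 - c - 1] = -12*c^2 + 12*c + 2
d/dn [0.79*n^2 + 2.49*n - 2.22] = 1.58*n + 2.49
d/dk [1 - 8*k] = -8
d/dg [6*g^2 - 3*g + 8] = 12*g - 3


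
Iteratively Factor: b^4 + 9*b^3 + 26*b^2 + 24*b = (b + 4)*(b^3 + 5*b^2 + 6*b) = (b + 2)*(b + 4)*(b^2 + 3*b) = b*(b + 2)*(b + 4)*(b + 3)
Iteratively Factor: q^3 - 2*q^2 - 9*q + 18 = (q - 2)*(q^2 - 9) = (q - 3)*(q - 2)*(q + 3)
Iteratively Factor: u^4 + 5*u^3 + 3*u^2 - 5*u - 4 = (u + 4)*(u^3 + u^2 - u - 1) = (u + 1)*(u + 4)*(u^2 - 1) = (u + 1)^2*(u + 4)*(u - 1)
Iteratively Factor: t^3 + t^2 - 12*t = (t + 4)*(t^2 - 3*t) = t*(t + 4)*(t - 3)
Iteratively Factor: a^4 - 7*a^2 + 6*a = (a - 2)*(a^3 + 2*a^2 - 3*a) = a*(a - 2)*(a^2 + 2*a - 3) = a*(a - 2)*(a - 1)*(a + 3)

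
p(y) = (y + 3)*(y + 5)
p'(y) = 2*y + 8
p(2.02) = 35.24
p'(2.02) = 12.04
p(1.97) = 34.64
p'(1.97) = 11.94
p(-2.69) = 0.72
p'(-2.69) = 2.62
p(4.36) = 68.89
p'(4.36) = 16.72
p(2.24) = 37.94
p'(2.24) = 12.48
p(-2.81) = 0.42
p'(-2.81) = 2.38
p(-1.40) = 5.76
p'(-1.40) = 5.20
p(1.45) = 28.70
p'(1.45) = 10.90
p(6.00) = 99.00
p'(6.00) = 20.00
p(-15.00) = 120.00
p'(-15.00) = -22.00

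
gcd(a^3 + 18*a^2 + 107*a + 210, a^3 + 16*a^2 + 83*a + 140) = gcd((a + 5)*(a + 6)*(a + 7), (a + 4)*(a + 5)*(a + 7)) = a^2 + 12*a + 35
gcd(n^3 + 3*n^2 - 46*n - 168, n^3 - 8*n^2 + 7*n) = n - 7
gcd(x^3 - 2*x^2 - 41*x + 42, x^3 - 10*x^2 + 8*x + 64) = 1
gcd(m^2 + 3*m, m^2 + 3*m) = m^2 + 3*m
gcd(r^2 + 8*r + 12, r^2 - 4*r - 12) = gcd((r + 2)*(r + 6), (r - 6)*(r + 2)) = r + 2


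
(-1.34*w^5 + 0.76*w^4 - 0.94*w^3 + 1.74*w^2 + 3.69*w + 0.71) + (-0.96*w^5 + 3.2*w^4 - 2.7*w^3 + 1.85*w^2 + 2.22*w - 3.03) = -2.3*w^5 + 3.96*w^4 - 3.64*w^3 + 3.59*w^2 + 5.91*w - 2.32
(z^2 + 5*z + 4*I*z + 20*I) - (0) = z^2 + 5*z + 4*I*z + 20*I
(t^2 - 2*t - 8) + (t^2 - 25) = 2*t^2 - 2*t - 33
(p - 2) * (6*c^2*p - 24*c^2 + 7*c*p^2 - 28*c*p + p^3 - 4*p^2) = 6*c^2*p^2 - 36*c^2*p + 48*c^2 + 7*c*p^3 - 42*c*p^2 + 56*c*p + p^4 - 6*p^3 + 8*p^2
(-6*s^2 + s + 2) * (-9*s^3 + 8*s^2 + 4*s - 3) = 54*s^5 - 57*s^4 - 34*s^3 + 38*s^2 + 5*s - 6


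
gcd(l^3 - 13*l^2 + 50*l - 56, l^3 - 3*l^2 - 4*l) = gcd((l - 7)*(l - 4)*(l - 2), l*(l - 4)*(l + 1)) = l - 4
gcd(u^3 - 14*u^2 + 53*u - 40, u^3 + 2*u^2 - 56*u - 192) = u - 8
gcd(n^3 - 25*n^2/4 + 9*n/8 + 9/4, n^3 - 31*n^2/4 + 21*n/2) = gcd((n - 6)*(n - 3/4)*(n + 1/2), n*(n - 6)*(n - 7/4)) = n - 6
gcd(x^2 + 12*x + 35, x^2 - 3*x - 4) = 1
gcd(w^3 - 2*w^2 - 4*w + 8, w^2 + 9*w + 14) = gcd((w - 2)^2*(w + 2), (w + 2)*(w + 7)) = w + 2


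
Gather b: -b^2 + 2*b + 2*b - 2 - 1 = -b^2 + 4*b - 3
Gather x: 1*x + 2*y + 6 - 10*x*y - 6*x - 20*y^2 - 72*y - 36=x*(-10*y - 5) - 20*y^2 - 70*y - 30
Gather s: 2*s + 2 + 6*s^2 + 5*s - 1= 6*s^2 + 7*s + 1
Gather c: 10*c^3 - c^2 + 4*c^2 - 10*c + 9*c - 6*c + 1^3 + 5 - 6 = 10*c^3 + 3*c^2 - 7*c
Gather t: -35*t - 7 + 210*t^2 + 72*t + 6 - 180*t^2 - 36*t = 30*t^2 + t - 1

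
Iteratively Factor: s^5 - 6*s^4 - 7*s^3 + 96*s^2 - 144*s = (s)*(s^4 - 6*s^3 - 7*s^2 + 96*s - 144) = s*(s + 4)*(s^3 - 10*s^2 + 33*s - 36) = s*(s - 4)*(s + 4)*(s^2 - 6*s + 9) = s*(s - 4)*(s - 3)*(s + 4)*(s - 3)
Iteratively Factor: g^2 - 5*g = (g)*(g - 5)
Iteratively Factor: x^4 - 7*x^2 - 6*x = (x)*(x^3 - 7*x - 6) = x*(x - 3)*(x^2 + 3*x + 2) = x*(x - 3)*(x + 2)*(x + 1)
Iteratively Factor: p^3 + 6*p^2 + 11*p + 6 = (p + 2)*(p^2 + 4*p + 3) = (p + 1)*(p + 2)*(p + 3)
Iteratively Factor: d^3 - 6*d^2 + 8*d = (d - 2)*(d^2 - 4*d) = d*(d - 2)*(d - 4)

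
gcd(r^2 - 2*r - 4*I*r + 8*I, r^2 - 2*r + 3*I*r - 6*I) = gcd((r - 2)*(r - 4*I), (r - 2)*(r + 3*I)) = r - 2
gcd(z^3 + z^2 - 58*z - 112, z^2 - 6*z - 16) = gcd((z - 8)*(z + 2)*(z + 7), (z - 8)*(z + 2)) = z^2 - 6*z - 16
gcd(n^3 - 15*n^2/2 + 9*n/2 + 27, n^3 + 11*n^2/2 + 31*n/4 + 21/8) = n + 3/2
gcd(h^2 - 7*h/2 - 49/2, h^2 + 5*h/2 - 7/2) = h + 7/2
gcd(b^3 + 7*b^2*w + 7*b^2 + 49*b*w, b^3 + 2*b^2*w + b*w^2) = b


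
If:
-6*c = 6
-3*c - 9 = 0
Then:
No Solution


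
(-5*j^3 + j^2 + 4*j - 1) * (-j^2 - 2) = 5*j^5 - j^4 + 6*j^3 - j^2 - 8*j + 2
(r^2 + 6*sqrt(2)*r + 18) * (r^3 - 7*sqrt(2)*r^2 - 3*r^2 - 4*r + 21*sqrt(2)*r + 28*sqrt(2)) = r^5 - 3*r^4 - sqrt(2)*r^4 - 70*r^3 + 3*sqrt(2)*r^3 - 122*sqrt(2)*r^2 + 198*r^2 + 264*r + 378*sqrt(2)*r + 504*sqrt(2)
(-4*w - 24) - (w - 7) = -5*w - 17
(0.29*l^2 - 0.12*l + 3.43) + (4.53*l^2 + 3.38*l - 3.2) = 4.82*l^2 + 3.26*l + 0.23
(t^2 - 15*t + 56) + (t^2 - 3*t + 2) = 2*t^2 - 18*t + 58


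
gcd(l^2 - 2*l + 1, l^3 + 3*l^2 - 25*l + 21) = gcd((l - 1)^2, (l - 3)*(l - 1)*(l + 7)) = l - 1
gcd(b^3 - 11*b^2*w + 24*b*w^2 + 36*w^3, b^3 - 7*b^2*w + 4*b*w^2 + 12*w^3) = -b^2 + 5*b*w + 6*w^2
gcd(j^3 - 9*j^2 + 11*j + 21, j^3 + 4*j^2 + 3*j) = j + 1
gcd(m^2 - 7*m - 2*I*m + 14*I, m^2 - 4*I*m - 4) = m - 2*I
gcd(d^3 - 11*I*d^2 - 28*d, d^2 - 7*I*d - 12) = d - 4*I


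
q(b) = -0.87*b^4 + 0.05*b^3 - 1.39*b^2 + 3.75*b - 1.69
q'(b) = -3.48*b^3 + 0.15*b^2 - 2.78*b + 3.75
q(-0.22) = -2.58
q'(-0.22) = 4.41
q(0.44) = -0.34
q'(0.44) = 2.26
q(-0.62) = -4.69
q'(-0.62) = 6.36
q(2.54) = -36.53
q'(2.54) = -59.37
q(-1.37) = -12.63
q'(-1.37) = 16.79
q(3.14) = -86.65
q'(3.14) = -111.24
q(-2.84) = -81.29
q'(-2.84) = 92.57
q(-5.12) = -661.90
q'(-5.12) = 488.99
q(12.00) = -18110.77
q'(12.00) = -6021.45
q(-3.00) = -97.27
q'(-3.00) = 107.40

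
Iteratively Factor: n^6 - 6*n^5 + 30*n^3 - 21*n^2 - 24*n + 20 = (n - 1)*(n^5 - 5*n^4 - 5*n^3 + 25*n^2 + 4*n - 20) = (n - 5)*(n - 1)*(n^4 - 5*n^2 + 4) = (n - 5)*(n - 1)^2*(n^3 + n^2 - 4*n - 4) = (n - 5)*(n - 2)*(n - 1)^2*(n^2 + 3*n + 2) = (n - 5)*(n - 2)*(n - 1)^2*(n + 1)*(n + 2)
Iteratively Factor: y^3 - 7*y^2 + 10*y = (y - 5)*(y^2 - 2*y) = y*(y - 5)*(y - 2)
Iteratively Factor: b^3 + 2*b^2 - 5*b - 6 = (b - 2)*(b^2 + 4*b + 3) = (b - 2)*(b + 3)*(b + 1)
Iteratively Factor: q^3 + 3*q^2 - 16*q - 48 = (q - 4)*(q^2 + 7*q + 12) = (q - 4)*(q + 3)*(q + 4)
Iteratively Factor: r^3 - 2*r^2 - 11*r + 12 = (r + 3)*(r^2 - 5*r + 4) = (r - 1)*(r + 3)*(r - 4)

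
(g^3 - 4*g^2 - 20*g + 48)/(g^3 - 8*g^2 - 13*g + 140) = (g^2 - 8*g + 12)/(g^2 - 12*g + 35)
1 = 1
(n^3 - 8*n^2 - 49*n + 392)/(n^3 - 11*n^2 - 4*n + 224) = (n + 7)/(n + 4)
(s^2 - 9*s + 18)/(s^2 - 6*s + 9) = (s - 6)/(s - 3)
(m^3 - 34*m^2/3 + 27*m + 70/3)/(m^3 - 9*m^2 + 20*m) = (3*m^2 - 19*m - 14)/(3*m*(m - 4))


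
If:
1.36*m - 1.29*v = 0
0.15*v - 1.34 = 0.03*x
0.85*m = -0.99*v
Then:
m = 0.00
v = 0.00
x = -44.67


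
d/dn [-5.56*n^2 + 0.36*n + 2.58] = 0.36 - 11.12*n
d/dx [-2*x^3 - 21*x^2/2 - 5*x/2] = -6*x^2 - 21*x - 5/2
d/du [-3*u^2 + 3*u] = 3 - 6*u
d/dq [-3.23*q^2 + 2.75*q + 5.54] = 2.75 - 6.46*q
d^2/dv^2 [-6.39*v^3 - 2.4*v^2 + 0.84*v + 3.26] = -38.34*v - 4.8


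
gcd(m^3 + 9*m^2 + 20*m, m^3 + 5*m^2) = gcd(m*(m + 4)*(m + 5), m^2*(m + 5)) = m^2 + 5*m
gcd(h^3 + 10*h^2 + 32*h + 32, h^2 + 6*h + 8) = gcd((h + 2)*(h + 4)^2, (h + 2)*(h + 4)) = h^2 + 6*h + 8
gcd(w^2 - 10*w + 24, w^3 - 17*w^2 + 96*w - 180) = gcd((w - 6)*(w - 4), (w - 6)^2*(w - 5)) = w - 6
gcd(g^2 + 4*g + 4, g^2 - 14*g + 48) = 1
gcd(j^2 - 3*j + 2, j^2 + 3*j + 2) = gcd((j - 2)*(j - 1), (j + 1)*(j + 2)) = 1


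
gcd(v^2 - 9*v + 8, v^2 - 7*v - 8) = v - 8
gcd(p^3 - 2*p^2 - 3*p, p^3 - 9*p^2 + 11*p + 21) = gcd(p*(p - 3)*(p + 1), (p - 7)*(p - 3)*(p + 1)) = p^2 - 2*p - 3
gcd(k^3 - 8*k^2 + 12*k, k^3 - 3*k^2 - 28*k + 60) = k^2 - 8*k + 12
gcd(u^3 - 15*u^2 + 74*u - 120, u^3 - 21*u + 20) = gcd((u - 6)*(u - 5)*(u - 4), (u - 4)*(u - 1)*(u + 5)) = u - 4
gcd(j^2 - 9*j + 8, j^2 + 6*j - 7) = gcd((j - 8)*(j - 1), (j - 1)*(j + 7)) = j - 1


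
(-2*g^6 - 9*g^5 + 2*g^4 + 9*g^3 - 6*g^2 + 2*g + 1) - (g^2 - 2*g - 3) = -2*g^6 - 9*g^5 + 2*g^4 + 9*g^3 - 7*g^2 + 4*g + 4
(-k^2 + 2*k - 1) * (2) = -2*k^2 + 4*k - 2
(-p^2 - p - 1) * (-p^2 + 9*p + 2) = p^4 - 8*p^3 - 10*p^2 - 11*p - 2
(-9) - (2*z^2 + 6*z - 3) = -2*z^2 - 6*z - 6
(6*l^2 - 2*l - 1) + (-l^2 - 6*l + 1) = 5*l^2 - 8*l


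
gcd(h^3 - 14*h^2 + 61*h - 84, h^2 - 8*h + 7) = h - 7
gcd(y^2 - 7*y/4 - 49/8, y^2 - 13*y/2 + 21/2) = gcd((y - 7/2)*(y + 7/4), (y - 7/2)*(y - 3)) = y - 7/2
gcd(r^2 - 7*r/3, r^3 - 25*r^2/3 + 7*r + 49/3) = r - 7/3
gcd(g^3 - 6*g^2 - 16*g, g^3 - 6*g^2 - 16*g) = g^3 - 6*g^2 - 16*g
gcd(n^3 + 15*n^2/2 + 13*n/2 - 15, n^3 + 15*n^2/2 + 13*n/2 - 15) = n^3 + 15*n^2/2 + 13*n/2 - 15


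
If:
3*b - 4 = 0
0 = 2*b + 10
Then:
No Solution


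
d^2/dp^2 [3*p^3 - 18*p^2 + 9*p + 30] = 18*p - 36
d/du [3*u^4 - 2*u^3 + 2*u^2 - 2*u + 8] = 12*u^3 - 6*u^2 + 4*u - 2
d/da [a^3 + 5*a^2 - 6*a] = 3*a^2 + 10*a - 6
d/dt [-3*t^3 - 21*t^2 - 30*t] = -9*t^2 - 42*t - 30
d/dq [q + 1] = 1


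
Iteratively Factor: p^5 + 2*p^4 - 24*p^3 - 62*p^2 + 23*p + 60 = (p + 1)*(p^4 + p^3 - 25*p^2 - 37*p + 60) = (p - 5)*(p + 1)*(p^3 + 6*p^2 + 5*p - 12) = (p - 5)*(p - 1)*(p + 1)*(p^2 + 7*p + 12) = (p - 5)*(p - 1)*(p + 1)*(p + 4)*(p + 3)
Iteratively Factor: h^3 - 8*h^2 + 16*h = (h - 4)*(h^2 - 4*h) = (h - 4)^2*(h)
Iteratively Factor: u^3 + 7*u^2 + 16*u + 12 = (u + 2)*(u^2 + 5*u + 6) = (u + 2)*(u + 3)*(u + 2)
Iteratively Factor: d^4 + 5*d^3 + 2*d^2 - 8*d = (d + 4)*(d^3 + d^2 - 2*d) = d*(d + 4)*(d^2 + d - 2) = d*(d - 1)*(d + 4)*(d + 2)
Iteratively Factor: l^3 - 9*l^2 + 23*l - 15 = (l - 3)*(l^2 - 6*l + 5) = (l - 5)*(l - 3)*(l - 1)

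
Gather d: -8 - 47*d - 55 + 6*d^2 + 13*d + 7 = 6*d^2 - 34*d - 56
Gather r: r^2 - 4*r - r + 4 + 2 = r^2 - 5*r + 6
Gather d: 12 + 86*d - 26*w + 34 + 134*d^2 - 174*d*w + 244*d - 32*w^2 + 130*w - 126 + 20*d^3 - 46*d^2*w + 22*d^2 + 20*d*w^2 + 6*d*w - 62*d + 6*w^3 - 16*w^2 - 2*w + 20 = 20*d^3 + d^2*(156 - 46*w) + d*(20*w^2 - 168*w + 268) + 6*w^3 - 48*w^2 + 102*w - 60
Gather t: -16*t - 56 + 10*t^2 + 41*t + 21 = 10*t^2 + 25*t - 35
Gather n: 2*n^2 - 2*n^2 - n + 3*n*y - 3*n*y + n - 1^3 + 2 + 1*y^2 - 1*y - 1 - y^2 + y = 0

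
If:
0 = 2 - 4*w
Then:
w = 1/2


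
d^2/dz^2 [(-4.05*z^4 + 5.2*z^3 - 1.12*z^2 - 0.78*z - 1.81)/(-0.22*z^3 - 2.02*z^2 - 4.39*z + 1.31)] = (-4.44089209850063e-16*z^8 + 29.9584359999999*z^6 + 252.850272*z^5 + 382.666554*z^4 - 598.224936*z^3 + 338.112288*z^2 + 58.276056*z + 92.159714)/(0.010648*z^9 + 0.293304*z^8 + 3.330492*z^7 + 19.757692*z^6 + 62.96547*z^5 + 93.161766*z^4 + 16.036237*z^3 - 65.339787*z^2 + 22.601037*z - 2.248091)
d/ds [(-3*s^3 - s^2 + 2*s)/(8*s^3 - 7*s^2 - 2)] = (29*s^4 - 32*s^3 + 32*s^2 + 4*s - 4)/(64*s^6 - 112*s^5 + 49*s^4 - 32*s^3 + 28*s^2 + 4)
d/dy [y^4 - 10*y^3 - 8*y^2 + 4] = 2*y*(2*y^2 - 15*y - 8)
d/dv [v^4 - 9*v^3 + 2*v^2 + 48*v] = 4*v^3 - 27*v^2 + 4*v + 48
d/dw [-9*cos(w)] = 9*sin(w)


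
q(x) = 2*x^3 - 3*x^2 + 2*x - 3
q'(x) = 6*x^2 - 6*x + 2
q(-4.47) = -250.51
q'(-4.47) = 148.71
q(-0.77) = -7.23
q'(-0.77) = 10.18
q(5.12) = 197.03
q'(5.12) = 128.57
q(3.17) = 36.90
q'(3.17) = 43.27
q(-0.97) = -9.59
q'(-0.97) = 13.47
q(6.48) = 428.18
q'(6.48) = 215.06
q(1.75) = 2.03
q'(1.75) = 9.88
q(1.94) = 4.19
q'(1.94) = 12.94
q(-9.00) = -1722.00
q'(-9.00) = 542.00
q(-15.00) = -7458.00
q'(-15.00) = 1442.00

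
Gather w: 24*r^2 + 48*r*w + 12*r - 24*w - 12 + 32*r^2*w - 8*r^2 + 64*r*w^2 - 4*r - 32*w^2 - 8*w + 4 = 16*r^2 + 8*r + w^2*(64*r - 32) + w*(32*r^2 + 48*r - 32) - 8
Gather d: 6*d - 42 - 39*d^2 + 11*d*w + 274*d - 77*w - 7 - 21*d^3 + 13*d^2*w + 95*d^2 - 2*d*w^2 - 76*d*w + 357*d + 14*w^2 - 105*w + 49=-21*d^3 + d^2*(13*w + 56) + d*(-2*w^2 - 65*w + 637) + 14*w^2 - 182*w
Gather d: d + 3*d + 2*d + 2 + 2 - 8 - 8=6*d - 12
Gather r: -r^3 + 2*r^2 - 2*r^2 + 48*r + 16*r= -r^3 + 64*r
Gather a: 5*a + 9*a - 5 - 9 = 14*a - 14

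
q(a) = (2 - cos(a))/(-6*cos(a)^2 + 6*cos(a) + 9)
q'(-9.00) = -9.41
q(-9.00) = -2.01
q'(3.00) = 0.90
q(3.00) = -1.06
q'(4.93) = -0.16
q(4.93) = 0.18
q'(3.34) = -1.41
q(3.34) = -1.13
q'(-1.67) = -0.33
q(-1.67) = 0.25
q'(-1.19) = -0.11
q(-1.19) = 0.16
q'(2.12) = 1.67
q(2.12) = 0.60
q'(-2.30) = -5.41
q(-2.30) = 1.14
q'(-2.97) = -1.15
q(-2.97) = -1.09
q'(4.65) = -0.30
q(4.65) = 0.24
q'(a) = (2 - cos(a))*(-12*sin(a)*cos(a) + 6*sin(a))/(-6*cos(a)^2 + 6*cos(a) + 9)^2 + sin(a)/(-6*cos(a)^2 + 6*cos(a) + 9)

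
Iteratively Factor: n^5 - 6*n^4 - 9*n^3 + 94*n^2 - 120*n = (n + 4)*(n^4 - 10*n^3 + 31*n^2 - 30*n) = (n - 2)*(n + 4)*(n^3 - 8*n^2 + 15*n) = n*(n - 2)*(n + 4)*(n^2 - 8*n + 15) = n*(n - 3)*(n - 2)*(n + 4)*(n - 5)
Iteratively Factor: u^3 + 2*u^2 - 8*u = (u + 4)*(u^2 - 2*u) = (u - 2)*(u + 4)*(u)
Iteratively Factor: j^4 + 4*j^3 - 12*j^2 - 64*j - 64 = (j + 2)*(j^3 + 2*j^2 - 16*j - 32) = (j - 4)*(j + 2)*(j^2 + 6*j + 8) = (j - 4)*(j + 2)*(j + 4)*(j + 2)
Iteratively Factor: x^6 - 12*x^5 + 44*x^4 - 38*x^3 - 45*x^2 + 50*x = (x - 2)*(x^5 - 10*x^4 + 24*x^3 + 10*x^2 - 25*x) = (x - 2)*(x - 1)*(x^4 - 9*x^3 + 15*x^2 + 25*x) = x*(x - 2)*(x - 1)*(x^3 - 9*x^2 + 15*x + 25) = x*(x - 5)*(x - 2)*(x - 1)*(x^2 - 4*x - 5) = x*(x - 5)^2*(x - 2)*(x - 1)*(x + 1)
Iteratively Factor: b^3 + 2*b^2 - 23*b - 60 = (b - 5)*(b^2 + 7*b + 12) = (b - 5)*(b + 3)*(b + 4)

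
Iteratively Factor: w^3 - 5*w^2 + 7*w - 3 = (w - 3)*(w^2 - 2*w + 1) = (w - 3)*(w - 1)*(w - 1)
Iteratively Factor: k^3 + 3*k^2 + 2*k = (k)*(k^2 + 3*k + 2) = k*(k + 2)*(k + 1)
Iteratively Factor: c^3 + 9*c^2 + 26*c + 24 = (c + 2)*(c^2 + 7*c + 12) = (c + 2)*(c + 4)*(c + 3)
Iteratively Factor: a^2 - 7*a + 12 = (a - 4)*(a - 3)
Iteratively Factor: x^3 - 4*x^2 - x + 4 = (x - 1)*(x^2 - 3*x - 4) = (x - 1)*(x + 1)*(x - 4)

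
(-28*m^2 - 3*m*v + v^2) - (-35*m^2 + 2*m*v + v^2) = 7*m^2 - 5*m*v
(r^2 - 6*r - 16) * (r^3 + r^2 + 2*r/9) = r^5 - 5*r^4 - 196*r^3/9 - 52*r^2/3 - 32*r/9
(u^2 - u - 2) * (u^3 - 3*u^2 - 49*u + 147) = u^5 - 4*u^4 - 48*u^3 + 202*u^2 - 49*u - 294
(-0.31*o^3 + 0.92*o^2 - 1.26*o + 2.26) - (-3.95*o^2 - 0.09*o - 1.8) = -0.31*o^3 + 4.87*o^2 - 1.17*o + 4.06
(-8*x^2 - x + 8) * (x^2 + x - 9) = -8*x^4 - 9*x^3 + 79*x^2 + 17*x - 72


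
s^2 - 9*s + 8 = (s - 8)*(s - 1)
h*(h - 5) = h^2 - 5*h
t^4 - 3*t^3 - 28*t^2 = t^2*(t - 7)*(t + 4)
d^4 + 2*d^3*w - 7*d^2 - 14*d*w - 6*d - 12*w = (d - 3)*(d + 1)*(d + 2)*(d + 2*w)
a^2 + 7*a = a*(a + 7)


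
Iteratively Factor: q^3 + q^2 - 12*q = (q)*(q^2 + q - 12) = q*(q - 3)*(q + 4)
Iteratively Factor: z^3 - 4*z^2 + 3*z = (z - 3)*(z^2 - z) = z*(z - 3)*(z - 1)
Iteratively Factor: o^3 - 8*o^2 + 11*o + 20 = (o + 1)*(o^2 - 9*o + 20) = (o - 5)*(o + 1)*(o - 4)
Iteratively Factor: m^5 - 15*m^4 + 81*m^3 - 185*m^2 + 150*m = (m - 2)*(m^4 - 13*m^3 + 55*m^2 - 75*m) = (m - 5)*(m - 2)*(m^3 - 8*m^2 + 15*m) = (m - 5)*(m - 3)*(m - 2)*(m^2 - 5*m) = (m - 5)^2*(m - 3)*(m - 2)*(m)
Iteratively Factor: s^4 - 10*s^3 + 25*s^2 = (s)*(s^3 - 10*s^2 + 25*s) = s*(s - 5)*(s^2 - 5*s) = s^2*(s - 5)*(s - 5)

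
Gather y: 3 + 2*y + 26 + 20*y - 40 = 22*y - 11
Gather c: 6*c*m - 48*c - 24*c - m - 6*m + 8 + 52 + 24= c*(6*m - 72) - 7*m + 84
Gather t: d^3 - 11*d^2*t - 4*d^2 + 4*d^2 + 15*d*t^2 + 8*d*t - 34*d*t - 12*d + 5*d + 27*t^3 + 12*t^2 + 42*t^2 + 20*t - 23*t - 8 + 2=d^3 - 7*d + 27*t^3 + t^2*(15*d + 54) + t*(-11*d^2 - 26*d - 3) - 6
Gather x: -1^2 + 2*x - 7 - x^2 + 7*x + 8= -x^2 + 9*x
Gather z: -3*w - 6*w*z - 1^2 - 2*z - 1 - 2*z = -3*w + z*(-6*w - 4) - 2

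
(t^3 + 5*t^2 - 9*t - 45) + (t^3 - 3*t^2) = 2*t^3 + 2*t^2 - 9*t - 45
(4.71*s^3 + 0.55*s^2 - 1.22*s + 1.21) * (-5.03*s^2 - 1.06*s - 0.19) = -23.6913*s^5 - 7.7591*s^4 + 4.6587*s^3 - 4.8976*s^2 - 1.0508*s - 0.2299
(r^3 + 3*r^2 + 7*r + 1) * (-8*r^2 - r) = -8*r^5 - 25*r^4 - 59*r^3 - 15*r^2 - r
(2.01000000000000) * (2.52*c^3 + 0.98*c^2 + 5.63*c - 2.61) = 5.0652*c^3 + 1.9698*c^2 + 11.3163*c - 5.2461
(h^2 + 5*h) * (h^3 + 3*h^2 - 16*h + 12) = h^5 + 8*h^4 - h^3 - 68*h^2 + 60*h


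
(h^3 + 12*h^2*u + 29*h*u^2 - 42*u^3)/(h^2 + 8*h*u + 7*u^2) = (h^2 + 5*h*u - 6*u^2)/(h + u)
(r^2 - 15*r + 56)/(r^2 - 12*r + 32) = (r - 7)/(r - 4)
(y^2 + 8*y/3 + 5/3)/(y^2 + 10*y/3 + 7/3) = (3*y + 5)/(3*y + 7)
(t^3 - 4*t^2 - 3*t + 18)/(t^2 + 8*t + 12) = (t^2 - 6*t + 9)/(t + 6)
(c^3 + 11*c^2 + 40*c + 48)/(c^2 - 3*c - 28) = (c^2 + 7*c + 12)/(c - 7)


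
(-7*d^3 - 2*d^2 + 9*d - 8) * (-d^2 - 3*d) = 7*d^5 + 23*d^4 - 3*d^3 - 19*d^2 + 24*d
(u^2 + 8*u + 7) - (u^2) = 8*u + 7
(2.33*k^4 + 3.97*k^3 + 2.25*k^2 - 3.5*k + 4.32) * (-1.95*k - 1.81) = -4.5435*k^5 - 11.9588*k^4 - 11.5732*k^3 + 2.7525*k^2 - 2.089*k - 7.8192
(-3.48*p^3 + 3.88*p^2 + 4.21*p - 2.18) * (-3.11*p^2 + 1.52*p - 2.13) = 10.8228*p^5 - 17.3564*p^4 + 0.216899999999999*p^3 + 4.9146*p^2 - 12.2809*p + 4.6434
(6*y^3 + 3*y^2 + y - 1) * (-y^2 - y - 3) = -6*y^5 - 9*y^4 - 22*y^3 - 9*y^2 - 2*y + 3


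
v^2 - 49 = (v - 7)*(v + 7)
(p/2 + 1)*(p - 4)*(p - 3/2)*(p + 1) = p^4/2 - 5*p^3/4 - 17*p^2/4 + 7*p/2 + 6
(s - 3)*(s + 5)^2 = s^3 + 7*s^2 - 5*s - 75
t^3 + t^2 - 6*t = t*(t - 2)*(t + 3)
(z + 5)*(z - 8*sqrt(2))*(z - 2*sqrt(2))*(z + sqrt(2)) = z^4 - 9*sqrt(2)*z^3 + 5*z^3 - 45*sqrt(2)*z^2 + 12*z^2 + 32*sqrt(2)*z + 60*z + 160*sqrt(2)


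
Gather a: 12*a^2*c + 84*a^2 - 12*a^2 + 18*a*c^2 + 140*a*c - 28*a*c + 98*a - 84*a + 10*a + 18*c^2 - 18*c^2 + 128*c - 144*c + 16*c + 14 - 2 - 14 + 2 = a^2*(12*c + 72) + a*(18*c^2 + 112*c + 24)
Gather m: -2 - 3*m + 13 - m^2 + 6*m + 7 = -m^2 + 3*m + 18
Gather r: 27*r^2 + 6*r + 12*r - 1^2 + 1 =27*r^2 + 18*r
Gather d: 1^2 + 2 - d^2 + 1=4 - d^2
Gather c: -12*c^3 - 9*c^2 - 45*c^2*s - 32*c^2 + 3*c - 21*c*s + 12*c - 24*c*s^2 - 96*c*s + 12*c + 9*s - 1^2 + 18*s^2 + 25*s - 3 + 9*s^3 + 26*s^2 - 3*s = -12*c^3 + c^2*(-45*s - 41) + c*(-24*s^2 - 117*s + 27) + 9*s^3 + 44*s^2 + 31*s - 4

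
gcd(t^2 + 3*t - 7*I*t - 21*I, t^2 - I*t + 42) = t - 7*I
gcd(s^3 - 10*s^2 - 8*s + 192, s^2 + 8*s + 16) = s + 4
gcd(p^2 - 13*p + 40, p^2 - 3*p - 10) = p - 5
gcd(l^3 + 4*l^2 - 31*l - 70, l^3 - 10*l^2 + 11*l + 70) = l^2 - 3*l - 10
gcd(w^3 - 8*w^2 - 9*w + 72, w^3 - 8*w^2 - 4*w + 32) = w - 8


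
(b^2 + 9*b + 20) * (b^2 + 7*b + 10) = b^4 + 16*b^3 + 93*b^2 + 230*b + 200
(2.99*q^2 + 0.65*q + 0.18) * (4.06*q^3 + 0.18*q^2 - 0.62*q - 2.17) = 12.1394*q^5 + 3.1772*q^4 - 1.006*q^3 - 6.8589*q^2 - 1.5221*q - 0.3906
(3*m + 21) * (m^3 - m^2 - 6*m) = 3*m^4 + 18*m^3 - 39*m^2 - 126*m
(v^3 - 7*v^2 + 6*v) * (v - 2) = v^4 - 9*v^3 + 20*v^2 - 12*v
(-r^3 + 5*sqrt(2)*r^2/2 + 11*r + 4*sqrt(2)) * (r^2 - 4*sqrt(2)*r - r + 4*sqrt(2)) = -r^5 + r^4 + 13*sqrt(2)*r^4/2 - 13*sqrt(2)*r^3/2 - 9*r^3 - 40*sqrt(2)*r^2 + 9*r^2 - 32*r + 40*sqrt(2)*r + 32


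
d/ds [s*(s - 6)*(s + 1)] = 3*s^2 - 10*s - 6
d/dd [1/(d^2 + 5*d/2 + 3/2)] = 2*(-4*d - 5)/(2*d^2 + 5*d + 3)^2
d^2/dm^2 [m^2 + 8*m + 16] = 2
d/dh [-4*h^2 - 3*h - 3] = -8*h - 3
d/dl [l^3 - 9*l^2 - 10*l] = 3*l^2 - 18*l - 10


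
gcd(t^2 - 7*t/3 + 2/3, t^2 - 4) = t - 2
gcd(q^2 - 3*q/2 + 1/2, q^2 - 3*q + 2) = q - 1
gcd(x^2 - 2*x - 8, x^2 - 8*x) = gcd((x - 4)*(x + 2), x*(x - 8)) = 1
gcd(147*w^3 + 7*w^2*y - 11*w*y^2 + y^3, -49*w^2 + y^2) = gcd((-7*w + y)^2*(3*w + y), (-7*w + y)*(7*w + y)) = -7*w + y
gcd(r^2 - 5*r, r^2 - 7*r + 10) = r - 5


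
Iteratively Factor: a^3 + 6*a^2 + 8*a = (a)*(a^2 + 6*a + 8) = a*(a + 2)*(a + 4)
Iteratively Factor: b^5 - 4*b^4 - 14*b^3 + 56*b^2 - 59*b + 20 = (b + 4)*(b^4 - 8*b^3 + 18*b^2 - 16*b + 5) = (b - 5)*(b + 4)*(b^3 - 3*b^2 + 3*b - 1) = (b - 5)*(b - 1)*(b + 4)*(b^2 - 2*b + 1) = (b - 5)*(b - 1)^2*(b + 4)*(b - 1)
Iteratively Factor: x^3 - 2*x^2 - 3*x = (x - 3)*(x^2 + x) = x*(x - 3)*(x + 1)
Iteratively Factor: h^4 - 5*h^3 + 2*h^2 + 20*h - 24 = (h + 2)*(h^3 - 7*h^2 + 16*h - 12) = (h - 3)*(h + 2)*(h^2 - 4*h + 4) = (h - 3)*(h - 2)*(h + 2)*(h - 2)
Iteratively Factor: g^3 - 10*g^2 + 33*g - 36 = (g - 3)*(g^2 - 7*g + 12) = (g - 3)^2*(g - 4)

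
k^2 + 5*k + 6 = (k + 2)*(k + 3)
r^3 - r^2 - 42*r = r*(r - 7)*(r + 6)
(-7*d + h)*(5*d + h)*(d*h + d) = -35*d^3*h - 35*d^3 - 2*d^2*h^2 - 2*d^2*h + d*h^3 + d*h^2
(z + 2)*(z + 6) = z^2 + 8*z + 12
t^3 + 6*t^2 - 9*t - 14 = (t - 2)*(t + 1)*(t + 7)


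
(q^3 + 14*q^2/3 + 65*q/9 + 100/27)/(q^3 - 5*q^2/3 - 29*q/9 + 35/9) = (9*q^2 + 27*q + 20)/(3*(3*q^2 - 10*q + 7))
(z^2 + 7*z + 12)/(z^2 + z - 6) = (z + 4)/(z - 2)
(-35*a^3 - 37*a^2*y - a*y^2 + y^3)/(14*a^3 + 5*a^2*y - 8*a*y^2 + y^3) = (5*a + y)/(-2*a + y)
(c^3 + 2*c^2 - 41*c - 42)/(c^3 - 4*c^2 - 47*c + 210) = (c + 1)/(c - 5)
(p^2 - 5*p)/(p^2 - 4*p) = (p - 5)/(p - 4)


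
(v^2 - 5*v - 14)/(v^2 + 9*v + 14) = (v - 7)/(v + 7)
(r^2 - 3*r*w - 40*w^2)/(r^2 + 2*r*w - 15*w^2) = (r - 8*w)/(r - 3*w)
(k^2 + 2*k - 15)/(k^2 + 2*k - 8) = (k^2 + 2*k - 15)/(k^2 + 2*k - 8)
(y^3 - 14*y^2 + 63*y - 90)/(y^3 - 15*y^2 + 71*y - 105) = (y - 6)/(y - 7)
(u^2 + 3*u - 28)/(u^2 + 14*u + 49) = (u - 4)/(u + 7)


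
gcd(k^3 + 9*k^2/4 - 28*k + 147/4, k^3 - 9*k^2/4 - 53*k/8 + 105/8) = k^2 - 19*k/4 + 21/4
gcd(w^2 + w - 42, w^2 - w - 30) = w - 6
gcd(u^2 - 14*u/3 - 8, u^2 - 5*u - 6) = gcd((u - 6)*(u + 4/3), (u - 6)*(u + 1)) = u - 6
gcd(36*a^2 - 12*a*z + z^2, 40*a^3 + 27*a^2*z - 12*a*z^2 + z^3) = 1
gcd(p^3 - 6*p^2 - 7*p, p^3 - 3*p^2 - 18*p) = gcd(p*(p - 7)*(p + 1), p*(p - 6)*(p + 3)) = p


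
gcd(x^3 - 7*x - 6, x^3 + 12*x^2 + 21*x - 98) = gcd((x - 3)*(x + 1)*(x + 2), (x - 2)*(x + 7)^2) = 1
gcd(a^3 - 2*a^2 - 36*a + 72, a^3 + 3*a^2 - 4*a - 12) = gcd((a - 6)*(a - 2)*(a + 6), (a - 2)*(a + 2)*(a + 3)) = a - 2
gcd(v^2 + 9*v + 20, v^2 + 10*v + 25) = v + 5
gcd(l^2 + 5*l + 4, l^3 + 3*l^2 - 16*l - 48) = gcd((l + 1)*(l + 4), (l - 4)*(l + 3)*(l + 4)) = l + 4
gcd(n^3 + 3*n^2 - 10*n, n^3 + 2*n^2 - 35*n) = n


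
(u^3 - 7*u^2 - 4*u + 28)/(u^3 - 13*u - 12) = (-u^3 + 7*u^2 + 4*u - 28)/(-u^3 + 13*u + 12)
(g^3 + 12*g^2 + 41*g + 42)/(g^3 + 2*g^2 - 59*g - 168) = (g + 2)/(g - 8)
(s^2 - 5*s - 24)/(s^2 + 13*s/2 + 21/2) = 2*(s - 8)/(2*s + 7)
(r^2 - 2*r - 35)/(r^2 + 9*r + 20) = (r - 7)/(r + 4)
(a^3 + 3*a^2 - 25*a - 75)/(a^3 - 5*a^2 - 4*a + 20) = (a^2 + 8*a + 15)/(a^2 - 4)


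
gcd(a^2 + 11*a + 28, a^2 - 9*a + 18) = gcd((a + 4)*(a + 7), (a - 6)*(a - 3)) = 1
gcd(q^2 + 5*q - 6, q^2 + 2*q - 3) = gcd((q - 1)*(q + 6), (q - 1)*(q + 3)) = q - 1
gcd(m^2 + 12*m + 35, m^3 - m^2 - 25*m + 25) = m + 5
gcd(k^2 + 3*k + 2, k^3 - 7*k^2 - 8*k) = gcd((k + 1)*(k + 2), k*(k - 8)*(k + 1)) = k + 1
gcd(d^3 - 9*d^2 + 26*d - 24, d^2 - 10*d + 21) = d - 3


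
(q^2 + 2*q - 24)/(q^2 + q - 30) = (q - 4)/(q - 5)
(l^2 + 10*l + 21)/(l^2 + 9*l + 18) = (l + 7)/(l + 6)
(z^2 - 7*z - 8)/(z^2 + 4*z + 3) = (z - 8)/(z + 3)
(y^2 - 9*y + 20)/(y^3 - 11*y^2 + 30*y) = (y - 4)/(y*(y - 6))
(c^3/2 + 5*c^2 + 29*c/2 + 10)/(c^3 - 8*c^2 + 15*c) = (c^3 + 10*c^2 + 29*c + 20)/(2*c*(c^2 - 8*c + 15))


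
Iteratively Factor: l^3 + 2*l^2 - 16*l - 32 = (l + 2)*(l^2 - 16) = (l + 2)*(l + 4)*(l - 4)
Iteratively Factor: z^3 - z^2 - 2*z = (z + 1)*(z^2 - 2*z) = z*(z + 1)*(z - 2)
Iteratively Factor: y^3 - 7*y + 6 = (y + 3)*(y^2 - 3*y + 2) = (y - 1)*(y + 3)*(y - 2)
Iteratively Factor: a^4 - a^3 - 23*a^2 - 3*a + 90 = (a + 3)*(a^3 - 4*a^2 - 11*a + 30) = (a + 3)^2*(a^2 - 7*a + 10) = (a - 5)*(a + 3)^2*(a - 2)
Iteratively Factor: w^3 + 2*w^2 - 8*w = (w - 2)*(w^2 + 4*w) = (w - 2)*(w + 4)*(w)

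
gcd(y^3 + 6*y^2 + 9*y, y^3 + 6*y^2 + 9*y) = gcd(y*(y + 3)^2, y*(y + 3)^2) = y^3 + 6*y^2 + 9*y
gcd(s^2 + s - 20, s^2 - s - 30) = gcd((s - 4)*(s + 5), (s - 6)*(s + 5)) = s + 5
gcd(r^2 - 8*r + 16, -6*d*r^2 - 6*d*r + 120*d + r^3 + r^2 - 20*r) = r - 4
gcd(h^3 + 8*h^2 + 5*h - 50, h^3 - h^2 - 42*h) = 1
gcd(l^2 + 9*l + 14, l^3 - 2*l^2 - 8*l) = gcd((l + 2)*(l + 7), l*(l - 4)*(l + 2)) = l + 2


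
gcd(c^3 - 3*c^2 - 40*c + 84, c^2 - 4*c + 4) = c - 2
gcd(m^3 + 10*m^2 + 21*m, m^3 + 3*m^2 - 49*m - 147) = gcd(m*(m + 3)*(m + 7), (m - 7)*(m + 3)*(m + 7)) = m^2 + 10*m + 21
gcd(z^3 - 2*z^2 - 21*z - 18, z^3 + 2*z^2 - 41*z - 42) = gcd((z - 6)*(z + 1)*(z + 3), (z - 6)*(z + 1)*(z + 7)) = z^2 - 5*z - 6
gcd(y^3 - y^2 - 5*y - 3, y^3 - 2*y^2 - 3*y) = y^2 - 2*y - 3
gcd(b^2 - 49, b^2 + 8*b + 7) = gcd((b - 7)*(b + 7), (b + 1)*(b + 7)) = b + 7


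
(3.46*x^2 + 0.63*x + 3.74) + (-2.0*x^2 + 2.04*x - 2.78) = 1.46*x^2 + 2.67*x + 0.96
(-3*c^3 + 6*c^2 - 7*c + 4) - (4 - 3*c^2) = -3*c^3 + 9*c^2 - 7*c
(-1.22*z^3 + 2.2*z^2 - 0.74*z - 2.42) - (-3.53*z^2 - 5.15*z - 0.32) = -1.22*z^3 + 5.73*z^2 + 4.41*z - 2.1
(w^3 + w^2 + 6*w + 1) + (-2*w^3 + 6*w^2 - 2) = -w^3 + 7*w^2 + 6*w - 1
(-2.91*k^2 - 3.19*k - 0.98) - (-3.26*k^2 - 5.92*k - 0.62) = 0.35*k^2 + 2.73*k - 0.36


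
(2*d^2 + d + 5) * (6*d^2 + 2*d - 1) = 12*d^4 + 10*d^3 + 30*d^2 + 9*d - 5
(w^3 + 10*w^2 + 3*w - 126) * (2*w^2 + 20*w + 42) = 2*w^5 + 40*w^4 + 248*w^3 + 228*w^2 - 2394*w - 5292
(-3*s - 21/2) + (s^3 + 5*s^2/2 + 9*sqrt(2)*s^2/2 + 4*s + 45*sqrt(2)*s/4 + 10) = s^3 + 5*s^2/2 + 9*sqrt(2)*s^2/2 + s + 45*sqrt(2)*s/4 - 1/2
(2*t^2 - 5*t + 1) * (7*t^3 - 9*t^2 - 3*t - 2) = 14*t^5 - 53*t^4 + 46*t^3 + 2*t^2 + 7*t - 2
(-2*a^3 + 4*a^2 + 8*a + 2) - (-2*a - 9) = -2*a^3 + 4*a^2 + 10*a + 11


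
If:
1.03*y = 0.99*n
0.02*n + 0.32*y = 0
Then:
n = 0.00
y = 0.00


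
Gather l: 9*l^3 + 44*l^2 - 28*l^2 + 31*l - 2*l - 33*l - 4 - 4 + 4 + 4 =9*l^3 + 16*l^2 - 4*l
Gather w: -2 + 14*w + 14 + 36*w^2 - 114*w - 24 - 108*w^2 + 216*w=-72*w^2 + 116*w - 12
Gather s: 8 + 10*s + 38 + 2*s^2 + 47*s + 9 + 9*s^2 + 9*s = 11*s^2 + 66*s + 55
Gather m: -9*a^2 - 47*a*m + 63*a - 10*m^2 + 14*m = -9*a^2 + 63*a - 10*m^2 + m*(14 - 47*a)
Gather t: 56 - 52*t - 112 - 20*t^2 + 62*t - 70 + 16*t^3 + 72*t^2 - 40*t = 16*t^3 + 52*t^2 - 30*t - 126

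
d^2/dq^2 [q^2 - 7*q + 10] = 2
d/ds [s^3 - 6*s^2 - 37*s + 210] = 3*s^2 - 12*s - 37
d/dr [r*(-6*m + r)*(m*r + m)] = m*(-12*m*r - 6*m + 3*r^2 + 2*r)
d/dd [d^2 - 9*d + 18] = 2*d - 9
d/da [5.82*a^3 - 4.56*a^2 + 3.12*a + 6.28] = 17.46*a^2 - 9.12*a + 3.12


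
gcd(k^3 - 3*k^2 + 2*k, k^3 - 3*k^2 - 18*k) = k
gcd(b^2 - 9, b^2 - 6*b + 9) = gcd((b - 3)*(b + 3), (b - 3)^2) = b - 3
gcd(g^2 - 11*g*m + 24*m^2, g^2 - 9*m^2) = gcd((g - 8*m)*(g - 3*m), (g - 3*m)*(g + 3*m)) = g - 3*m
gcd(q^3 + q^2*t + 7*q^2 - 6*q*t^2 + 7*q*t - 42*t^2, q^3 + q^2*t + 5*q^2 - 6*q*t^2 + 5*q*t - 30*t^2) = q^2 + q*t - 6*t^2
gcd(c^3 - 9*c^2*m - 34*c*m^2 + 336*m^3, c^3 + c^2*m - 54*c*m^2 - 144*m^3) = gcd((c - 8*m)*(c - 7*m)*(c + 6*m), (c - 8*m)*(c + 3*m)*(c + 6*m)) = c^2 - 2*c*m - 48*m^2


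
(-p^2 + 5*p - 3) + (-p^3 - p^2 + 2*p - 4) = -p^3 - 2*p^2 + 7*p - 7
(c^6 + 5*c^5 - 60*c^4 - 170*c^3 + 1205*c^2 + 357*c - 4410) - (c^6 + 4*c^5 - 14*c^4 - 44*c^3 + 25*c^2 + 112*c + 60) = c^5 - 46*c^4 - 126*c^3 + 1180*c^2 + 245*c - 4470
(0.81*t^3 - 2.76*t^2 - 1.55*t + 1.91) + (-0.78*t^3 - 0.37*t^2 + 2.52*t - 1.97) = 0.03*t^3 - 3.13*t^2 + 0.97*t - 0.0600000000000001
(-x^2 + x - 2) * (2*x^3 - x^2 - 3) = -2*x^5 + 3*x^4 - 5*x^3 + 5*x^2 - 3*x + 6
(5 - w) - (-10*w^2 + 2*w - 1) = 10*w^2 - 3*w + 6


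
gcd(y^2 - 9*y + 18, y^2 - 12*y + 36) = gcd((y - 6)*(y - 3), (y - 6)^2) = y - 6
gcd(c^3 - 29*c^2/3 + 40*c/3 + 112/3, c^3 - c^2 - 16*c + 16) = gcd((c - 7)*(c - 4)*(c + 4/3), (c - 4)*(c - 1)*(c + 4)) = c - 4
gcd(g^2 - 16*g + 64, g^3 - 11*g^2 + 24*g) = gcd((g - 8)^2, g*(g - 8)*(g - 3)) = g - 8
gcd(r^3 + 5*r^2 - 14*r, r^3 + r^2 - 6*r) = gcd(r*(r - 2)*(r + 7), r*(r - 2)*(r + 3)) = r^2 - 2*r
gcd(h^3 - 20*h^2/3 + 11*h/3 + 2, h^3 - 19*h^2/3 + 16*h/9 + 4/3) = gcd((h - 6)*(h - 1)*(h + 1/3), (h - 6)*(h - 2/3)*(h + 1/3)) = h^2 - 17*h/3 - 2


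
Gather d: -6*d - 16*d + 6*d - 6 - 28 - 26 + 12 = -16*d - 48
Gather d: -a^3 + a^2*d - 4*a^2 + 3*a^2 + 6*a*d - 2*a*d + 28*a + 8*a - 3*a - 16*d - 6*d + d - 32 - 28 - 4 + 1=-a^3 - a^2 + 33*a + d*(a^2 + 4*a - 21) - 63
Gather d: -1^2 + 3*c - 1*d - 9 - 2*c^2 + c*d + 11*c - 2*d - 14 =-2*c^2 + 14*c + d*(c - 3) - 24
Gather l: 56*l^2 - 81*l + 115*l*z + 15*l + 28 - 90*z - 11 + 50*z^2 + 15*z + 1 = 56*l^2 + l*(115*z - 66) + 50*z^2 - 75*z + 18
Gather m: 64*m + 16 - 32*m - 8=32*m + 8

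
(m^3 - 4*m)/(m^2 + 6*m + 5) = m*(m^2 - 4)/(m^2 + 6*m + 5)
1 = 1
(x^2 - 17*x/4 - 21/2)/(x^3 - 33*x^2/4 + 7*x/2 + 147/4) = (x - 6)/(x^2 - 10*x + 21)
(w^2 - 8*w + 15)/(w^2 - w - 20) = (w - 3)/(w + 4)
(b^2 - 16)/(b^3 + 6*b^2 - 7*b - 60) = (b - 4)/(b^2 + 2*b - 15)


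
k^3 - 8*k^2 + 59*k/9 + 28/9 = (k - 7)*(k - 4/3)*(k + 1/3)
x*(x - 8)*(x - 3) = x^3 - 11*x^2 + 24*x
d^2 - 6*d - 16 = (d - 8)*(d + 2)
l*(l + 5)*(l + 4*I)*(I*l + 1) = I*l^4 - 3*l^3 + 5*I*l^3 - 15*l^2 + 4*I*l^2 + 20*I*l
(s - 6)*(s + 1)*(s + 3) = s^3 - 2*s^2 - 21*s - 18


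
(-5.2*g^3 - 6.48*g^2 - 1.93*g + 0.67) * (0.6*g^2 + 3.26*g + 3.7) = -3.12*g^5 - 20.84*g^4 - 41.5228*g^3 - 29.8658*g^2 - 4.9568*g + 2.479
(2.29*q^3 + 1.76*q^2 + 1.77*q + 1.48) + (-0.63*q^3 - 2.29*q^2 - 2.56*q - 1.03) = 1.66*q^3 - 0.53*q^2 - 0.79*q + 0.45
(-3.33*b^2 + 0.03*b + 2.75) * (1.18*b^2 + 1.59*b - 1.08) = -3.9294*b^4 - 5.2593*b^3 + 6.8891*b^2 + 4.3401*b - 2.97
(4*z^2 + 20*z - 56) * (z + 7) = 4*z^3 + 48*z^2 + 84*z - 392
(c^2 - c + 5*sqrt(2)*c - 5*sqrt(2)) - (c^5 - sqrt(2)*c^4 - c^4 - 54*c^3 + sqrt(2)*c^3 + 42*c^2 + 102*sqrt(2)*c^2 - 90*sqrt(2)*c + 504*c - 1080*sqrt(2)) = -c^5 + c^4 + sqrt(2)*c^4 - sqrt(2)*c^3 + 54*c^3 - 102*sqrt(2)*c^2 - 41*c^2 - 505*c + 95*sqrt(2)*c + 1075*sqrt(2)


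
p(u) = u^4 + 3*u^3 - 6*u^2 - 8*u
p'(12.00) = 8056.00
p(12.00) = 24960.00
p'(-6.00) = -476.00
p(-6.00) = 480.00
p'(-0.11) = -6.58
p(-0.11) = 0.80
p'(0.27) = -10.51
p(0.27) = -2.53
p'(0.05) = -8.58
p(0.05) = -0.41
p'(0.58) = -11.15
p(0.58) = -5.96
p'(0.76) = -10.17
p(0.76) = -7.90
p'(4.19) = 393.97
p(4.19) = 390.04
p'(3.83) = 302.79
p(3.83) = 265.07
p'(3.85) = 307.47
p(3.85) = 271.17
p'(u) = 4*u^3 + 9*u^2 - 12*u - 8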